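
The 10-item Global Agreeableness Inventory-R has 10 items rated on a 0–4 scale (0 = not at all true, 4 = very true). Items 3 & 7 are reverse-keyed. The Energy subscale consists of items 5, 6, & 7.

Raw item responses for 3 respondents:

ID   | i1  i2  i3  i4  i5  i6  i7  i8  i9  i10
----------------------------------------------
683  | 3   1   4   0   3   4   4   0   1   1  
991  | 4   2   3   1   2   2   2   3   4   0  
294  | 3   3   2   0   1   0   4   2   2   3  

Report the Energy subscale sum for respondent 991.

Respondent 991 raw: 4, 2, 3, 1, 2, 2, 2, 3, 4, 0.
Energy items: 5, 6, 7.
Reverse-coded (on a 0–4 scale, reversed = 4 − raw):
  item 5: 2
  item 6: 2
  item 7: 4 − 2 = 2
Sum = 2 + 2 + 2 = 6

6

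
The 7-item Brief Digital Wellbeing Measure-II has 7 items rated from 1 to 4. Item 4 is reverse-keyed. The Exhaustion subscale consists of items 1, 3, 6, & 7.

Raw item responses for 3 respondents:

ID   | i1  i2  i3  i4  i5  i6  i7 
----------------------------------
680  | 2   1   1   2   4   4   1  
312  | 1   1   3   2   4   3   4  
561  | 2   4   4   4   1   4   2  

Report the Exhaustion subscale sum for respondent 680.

Respondent 680 raw: 2, 1, 1, 2, 4, 4, 1.
Exhaustion items: 1, 3, 6, 7.
Reverse-coded (reversed = (1+4) − raw = 5 − raw):
  item 1: 2
  item 3: 1
  item 6: 4
  item 7: 1
Sum = 2 + 1 + 4 + 1 = 8

8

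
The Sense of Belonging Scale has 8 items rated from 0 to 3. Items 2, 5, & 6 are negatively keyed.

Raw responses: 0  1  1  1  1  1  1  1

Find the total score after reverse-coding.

Apply reverse scoring (reversed = (0+3) − raw = 3 − raw):
  item 2: 3 − 1 = 2
  item 5: 3 − 1 = 2
  item 6: 3 − 1 = 2
After reverse-coding: 0, 2, 1, 1, 2, 2, 1, 1
Total = 0 + 2 + 1 + 1 + 2 + 2 + 1 + 1 = 10

10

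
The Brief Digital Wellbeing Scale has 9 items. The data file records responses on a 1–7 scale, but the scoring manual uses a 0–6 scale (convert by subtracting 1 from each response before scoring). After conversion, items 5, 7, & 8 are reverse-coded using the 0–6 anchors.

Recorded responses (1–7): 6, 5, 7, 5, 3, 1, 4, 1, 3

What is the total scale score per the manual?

Convert to 0–6: 5, 4, 6, 4, 2, 0, 3, 0, 2
Reverse-coded (reversed = (0+6) − raw = 6 − raw):
  item 5: 6 − 2 = 4
  item 7: 6 − 3 = 3
  item 8: 6 − 0 = 6
Scored: 5, 4, 6, 4, 4, 0, 3, 6, 2
Total = 34

34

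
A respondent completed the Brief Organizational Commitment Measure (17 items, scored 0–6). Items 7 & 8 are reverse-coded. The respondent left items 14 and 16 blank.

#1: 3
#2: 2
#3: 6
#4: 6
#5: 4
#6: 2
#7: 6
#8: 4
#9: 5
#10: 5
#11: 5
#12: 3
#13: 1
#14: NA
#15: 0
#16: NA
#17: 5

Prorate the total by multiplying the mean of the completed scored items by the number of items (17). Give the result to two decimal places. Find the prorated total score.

55.53

Reverse-coded (reverse-coded value = 6 − response):
  item 7: 6 − 6 = 0
  item 8: 6 − 4 = 2
Completed scored items (15 of 17): 3, 2, 6, 6, 4, 2, 0, 2, 5, 5, 5, 3, 1, 0, 5; sum = 49.
Person mean = 49 / 15 ≈ 3.2667
Prorated total = (49 / 15) × 17 = 55.53 (to 2 dp)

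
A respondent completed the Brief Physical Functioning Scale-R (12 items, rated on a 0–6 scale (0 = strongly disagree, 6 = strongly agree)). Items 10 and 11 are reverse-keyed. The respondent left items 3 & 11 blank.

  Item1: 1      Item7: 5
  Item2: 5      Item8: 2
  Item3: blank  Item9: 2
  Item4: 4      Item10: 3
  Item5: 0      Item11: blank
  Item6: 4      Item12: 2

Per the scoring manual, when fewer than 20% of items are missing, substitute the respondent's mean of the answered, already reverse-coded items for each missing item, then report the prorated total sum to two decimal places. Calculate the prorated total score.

33.60

Reverse-coded (on a 0–6 scale, reversed = 6 − raw):
  item 10: 6 − 3 = 3
Completed scored items (10 of 12): 1, 5, 4, 0, 4, 5, 2, 2, 3, 2; sum = 28.
Person mean = 28 / 10 ≈ 2.8000
Prorated total = (28 / 10) × 12 = 33.60 (to 2 dp)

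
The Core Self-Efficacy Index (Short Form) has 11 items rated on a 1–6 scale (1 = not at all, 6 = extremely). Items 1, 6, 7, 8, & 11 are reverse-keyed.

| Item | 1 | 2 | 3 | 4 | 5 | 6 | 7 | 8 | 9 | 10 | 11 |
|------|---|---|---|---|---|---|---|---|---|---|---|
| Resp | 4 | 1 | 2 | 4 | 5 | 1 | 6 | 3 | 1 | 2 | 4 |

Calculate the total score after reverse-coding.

32

Raw sum = 33. Reverse-keyed items: 1, 6, 7, 8, 11; their raw sum = 18.
Each reversal replaces raw with 7 − raw, changing the total by 7 − 2·raw per item.
Total = 33 + 5·7 − 2·18 = 33 + 35 − 36 = 32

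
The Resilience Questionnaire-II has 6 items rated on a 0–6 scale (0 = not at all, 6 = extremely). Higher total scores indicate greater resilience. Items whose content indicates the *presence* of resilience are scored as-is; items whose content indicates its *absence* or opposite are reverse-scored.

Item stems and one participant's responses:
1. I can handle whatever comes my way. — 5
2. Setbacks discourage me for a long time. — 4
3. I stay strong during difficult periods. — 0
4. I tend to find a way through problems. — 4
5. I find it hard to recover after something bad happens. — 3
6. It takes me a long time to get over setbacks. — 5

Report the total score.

Items 2, 5, 6 describe the absence/opposite of resilience → reverse-score.
reverse-coded value = 6 − response.
  item 1: 5
  item 2: 6 − 4 = 2
  item 3: 0
  item 4: 4
  item 5: 6 − 3 = 3
  item 6: 6 − 5 = 1
Total = 5 + 2 + 0 + 4 + 3 + 1 = 15

15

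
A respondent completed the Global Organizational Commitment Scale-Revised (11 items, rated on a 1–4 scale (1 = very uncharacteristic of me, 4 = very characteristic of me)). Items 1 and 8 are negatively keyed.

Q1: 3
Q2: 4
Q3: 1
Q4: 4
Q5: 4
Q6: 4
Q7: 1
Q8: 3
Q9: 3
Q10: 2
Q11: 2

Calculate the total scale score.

29

Reverse-coded items (reverse-coded value = 5 − response):
  item 1: 5 − 3 = 2
  item 8: 5 − 3 = 2
After reverse-coding: 2, 4, 1, 4, 4, 4, 1, 2, 3, 2, 2
Total = 2 + 4 + 1 + 4 + 4 + 4 + 1 + 2 + 3 + 2 + 2 = 29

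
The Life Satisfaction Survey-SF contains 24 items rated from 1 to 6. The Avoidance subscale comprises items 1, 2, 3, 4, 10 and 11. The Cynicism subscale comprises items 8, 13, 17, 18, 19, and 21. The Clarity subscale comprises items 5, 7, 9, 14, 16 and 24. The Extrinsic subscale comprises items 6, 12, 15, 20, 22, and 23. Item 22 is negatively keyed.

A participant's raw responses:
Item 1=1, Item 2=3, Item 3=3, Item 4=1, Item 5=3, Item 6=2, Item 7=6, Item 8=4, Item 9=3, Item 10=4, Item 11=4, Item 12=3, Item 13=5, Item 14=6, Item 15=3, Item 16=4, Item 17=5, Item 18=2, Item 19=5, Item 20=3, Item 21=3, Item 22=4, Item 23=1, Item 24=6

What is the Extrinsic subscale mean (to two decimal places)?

2.50

Extrinsic items: 6, 12, 15, 20, 22, 23.
Of these, item 22 is negatively keyed; on a 1–6 scale, reversed = 7 − raw.
  item 6: 2
  item 12: 3
  item 15: 3
  item 20: 3
  item 22: 7 − 4 = 3
  item 23: 1
Sum = 2 + 3 + 3 + 3 + 3 + 1 = 15
Mean = 15 / 6 = 2.50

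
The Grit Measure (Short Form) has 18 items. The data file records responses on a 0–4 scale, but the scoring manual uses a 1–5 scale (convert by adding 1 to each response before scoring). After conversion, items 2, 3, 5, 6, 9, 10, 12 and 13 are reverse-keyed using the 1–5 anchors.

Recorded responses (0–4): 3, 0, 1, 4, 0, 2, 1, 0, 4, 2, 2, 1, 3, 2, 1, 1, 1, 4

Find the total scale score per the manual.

56

Convert to 1–5: 4, 1, 2, 5, 1, 3, 2, 1, 5, 3, 3, 2, 4, 3, 2, 2, 2, 5
Reverse-coded (reversed = (1+5) − raw = 6 − raw):
  item 2: 6 − 1 = 5
  item 3: 6 − 2 = 4
  item 5: 6 − 1 = 5
  item 6: 6 − 3 = 3
  item 9: 6 − 5 = 1
  item 10: 6 − 3 = 3
  item 12: 6 − 2 = 4
  item 13: 6 − 4 = 2
Scored: 4, 5, 4, 5, 5, 3, 2, 1, 1, 3, 3, 4, 2, 3, 2, 2, 2, 5
Total = 56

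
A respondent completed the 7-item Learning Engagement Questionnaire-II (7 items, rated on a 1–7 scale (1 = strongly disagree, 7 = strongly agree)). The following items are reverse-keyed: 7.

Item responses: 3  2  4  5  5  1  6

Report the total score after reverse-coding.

Reverse-coded items (reversed = (1+7) − raw = 8 − raw):
  item 7: 8 − 6 = 2
After reverse-coding: 3, 2, 4, 5, 5, 1, 2
Total = 3 + 2 + 4 + 5 + 5 + 1 + 2 = 22

22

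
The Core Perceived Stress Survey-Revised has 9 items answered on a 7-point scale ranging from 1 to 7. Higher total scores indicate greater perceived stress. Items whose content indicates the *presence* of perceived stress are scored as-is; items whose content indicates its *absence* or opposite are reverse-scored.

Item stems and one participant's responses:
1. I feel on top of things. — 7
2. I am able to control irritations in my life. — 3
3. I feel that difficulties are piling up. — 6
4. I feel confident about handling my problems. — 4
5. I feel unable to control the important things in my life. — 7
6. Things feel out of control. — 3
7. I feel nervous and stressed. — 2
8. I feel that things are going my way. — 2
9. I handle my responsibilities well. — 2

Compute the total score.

Items 1, 2, 4, 8, 9 describe the absence/opposite of perceived stress → reverse-score.
reversed = (1+7) − raw = 8 − raw.
  item 1: 8 − 7 = 1
  item 2: 8 − 3 = 5
  item 3: 6
  item 4: 8 − 4 = 4
  item 5: 7
  item 6: 3
  item 7: 2
  item 8: 8 − 2 = 6
  item 9: 8 − 2 = 6
Total = 1 + 5 + 6 + 4 + 7 + 3 + 2 + 6 + 6 = 40

40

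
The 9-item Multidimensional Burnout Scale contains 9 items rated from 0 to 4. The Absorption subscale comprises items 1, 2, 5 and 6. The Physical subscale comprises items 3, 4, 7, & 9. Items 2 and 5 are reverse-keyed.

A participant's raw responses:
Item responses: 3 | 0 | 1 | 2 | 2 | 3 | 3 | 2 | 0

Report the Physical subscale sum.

6

Physical items: 3, 4, 7, 9.
  item 3: 1
  item 4: 2
  item 7: 3
  item 9: 0
Sum = 1 + 2 + 3 + 0 = 6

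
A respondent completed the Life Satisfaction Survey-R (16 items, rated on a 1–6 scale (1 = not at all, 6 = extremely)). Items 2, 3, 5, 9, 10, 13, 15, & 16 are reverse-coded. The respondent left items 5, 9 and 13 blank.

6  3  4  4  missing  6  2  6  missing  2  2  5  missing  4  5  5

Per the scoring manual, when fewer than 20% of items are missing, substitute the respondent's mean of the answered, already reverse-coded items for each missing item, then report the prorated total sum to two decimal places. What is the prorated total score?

62.77

Reverse-coded (reverse-coded value = 7 − response):
  item 2: 7 − 3 = 4
  item 3: 7 − 4 = 3
  item 10: 7 − 2 = 5
  item 15: 7 − 5 = 2
  item 16: 7 − 5 = 2
Completed scored items (13 of 16): 6, 4, 3, 4, 6, 2, 6, 5, 2, 5, 4, 2, 2; sum = 51.
Person mean = 51 / 13 ≈ 3.9231
Prorated total = (51 / 13) × 16 = 62.77 (to 2 dp)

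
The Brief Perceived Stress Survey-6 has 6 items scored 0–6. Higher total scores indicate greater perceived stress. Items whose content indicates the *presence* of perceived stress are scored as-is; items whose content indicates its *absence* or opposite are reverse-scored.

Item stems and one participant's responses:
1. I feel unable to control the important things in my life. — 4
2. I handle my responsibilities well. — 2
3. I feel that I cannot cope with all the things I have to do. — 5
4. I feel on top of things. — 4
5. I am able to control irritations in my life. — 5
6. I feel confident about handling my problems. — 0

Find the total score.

22

Items 2, 4, 5, 6 describe the absence/opposite of perceived stress → reverse-score.
reversed = (0+6) − raw = 6 − raw.
  item 1: 4
  item 2: 6 − 2 = 4
  item 3: 5
  item 4: 6 − 4 = 2
  item 5: 6 − 5 = 1
  item 6: 6 − 0 = 6
Total = 4 + 4 + 5 + 2 + 1 + 6 = 22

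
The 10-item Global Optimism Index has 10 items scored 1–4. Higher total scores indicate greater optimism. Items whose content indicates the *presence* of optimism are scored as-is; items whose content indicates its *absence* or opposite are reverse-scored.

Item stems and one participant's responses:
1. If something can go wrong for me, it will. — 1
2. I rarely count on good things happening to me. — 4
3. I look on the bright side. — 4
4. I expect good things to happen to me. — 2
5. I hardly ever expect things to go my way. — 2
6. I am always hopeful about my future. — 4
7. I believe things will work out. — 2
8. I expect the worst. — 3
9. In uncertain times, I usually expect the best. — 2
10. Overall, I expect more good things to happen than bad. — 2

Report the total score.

26

Items 1, 2, 5, 8 describe the absence/opposite of optimism → reverse-score.
on a 1–4 scale, reversed = 5 − raw.
  item 1: 5 − 1 = 4
  item 2: 5 − 4 = 1
  item 3: 4
  item 4: 2
  item 5: 5 − 2 = 3
  item 6: 4
  item 7: 2
  item 8: 5 − 3 = 2
  item 9: 2
  item 10: 2
Total = 4 + 1 + 4 + 2 + 3 + 4 + 2 + 2 + 2 + 2 = 26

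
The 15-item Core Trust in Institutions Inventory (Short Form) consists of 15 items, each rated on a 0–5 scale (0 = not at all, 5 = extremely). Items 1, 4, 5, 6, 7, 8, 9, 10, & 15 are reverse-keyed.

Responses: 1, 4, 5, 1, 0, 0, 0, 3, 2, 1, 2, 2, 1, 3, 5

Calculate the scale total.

49

Reversing items 1, 4, 5, 6, 7, 8, 9, 10, & 15 with 5 − raw:
Total = (5−1) + 4 + 5 + (5−1) + (5−0) + (5−0) + (5−0) + (5−3) + (5−2) + (5−1) + 2 + 2 + 1 + 3 + (5−5)
      = 4 + 4 + 5 + 4 + 5 + 5 + 5 + 2 + 3 + 4 + 2 + 2 + 1 + 3 + 0 = 49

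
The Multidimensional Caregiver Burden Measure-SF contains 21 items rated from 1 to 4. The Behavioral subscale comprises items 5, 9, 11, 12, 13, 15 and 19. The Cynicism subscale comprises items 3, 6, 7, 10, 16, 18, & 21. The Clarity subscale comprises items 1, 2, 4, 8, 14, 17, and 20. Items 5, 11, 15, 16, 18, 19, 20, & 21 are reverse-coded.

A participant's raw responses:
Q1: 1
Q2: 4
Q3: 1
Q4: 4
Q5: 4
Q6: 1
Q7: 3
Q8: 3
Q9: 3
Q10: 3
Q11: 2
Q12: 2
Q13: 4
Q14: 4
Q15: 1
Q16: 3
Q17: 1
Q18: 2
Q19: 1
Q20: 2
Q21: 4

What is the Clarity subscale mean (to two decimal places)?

2.86

Clarity items: 1, 2, 4, 8, 14, 17, 20.
Of these, item 20 is reverse-coded; reversed = (1+4) − raw = 5 − raw.
  item 1: 1
  item 2: 4
  item 4: 4
  item 8: 3
  item 14: 4
  item 17: 1
  item 20: 5 − 2 = 3
Sum = 1 + 4 + 4 + 3 + 4 + 1 + 3 = 20
Mean = 20 / 7 = 2.86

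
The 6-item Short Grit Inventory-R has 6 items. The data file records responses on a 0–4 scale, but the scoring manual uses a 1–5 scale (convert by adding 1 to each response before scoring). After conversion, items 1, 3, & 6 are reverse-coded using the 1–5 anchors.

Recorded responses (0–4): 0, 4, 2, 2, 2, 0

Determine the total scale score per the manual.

24

Convert to 1–5: 1, 5, 3, 3, 3, 1
Reverse-coded (on a 1–5 scale, reversed = 6 − raw):
  item 1: 6 − 1 = 5
  item 3: 6 − 3 = 3
  item 6: 6 − 1 = 5
Scored: 5, 5, 3, 3, 3, 5
Total = 24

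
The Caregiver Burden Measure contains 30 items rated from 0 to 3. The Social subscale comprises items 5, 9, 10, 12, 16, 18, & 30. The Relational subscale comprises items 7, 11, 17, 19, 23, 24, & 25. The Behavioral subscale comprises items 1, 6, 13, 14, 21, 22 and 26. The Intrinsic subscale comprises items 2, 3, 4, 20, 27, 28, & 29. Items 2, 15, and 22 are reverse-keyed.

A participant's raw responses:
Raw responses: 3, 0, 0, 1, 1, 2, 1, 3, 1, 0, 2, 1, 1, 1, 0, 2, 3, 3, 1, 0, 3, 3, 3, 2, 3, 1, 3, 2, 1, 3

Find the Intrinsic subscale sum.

10

Intrinsic items: 2, 3, 4, 20, 27, 28, 29.
Of these, item 2 is reverse-keyed; on a 0–3 scale, reversed = 3 − raw.
  item 2: 3 − 0 = 3
  item 3: 0
  item 4: 1
  item 20: 0
  item 27: 3
  item 28: 2
  item 29: 1
Sum = 3 + 0 + 1 + 0 + 3 + 2 + 1 = 10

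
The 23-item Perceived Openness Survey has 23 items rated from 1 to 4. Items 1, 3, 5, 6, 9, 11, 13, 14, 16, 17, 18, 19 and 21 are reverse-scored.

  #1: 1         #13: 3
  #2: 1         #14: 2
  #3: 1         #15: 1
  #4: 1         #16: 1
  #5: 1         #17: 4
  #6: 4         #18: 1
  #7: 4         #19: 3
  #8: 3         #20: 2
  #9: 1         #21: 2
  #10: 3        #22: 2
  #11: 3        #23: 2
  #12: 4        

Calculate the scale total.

61

Raw sum = 50. Reverse-scored items: 1, 3, 5, 6, 9, 11, 13, 14, 16, 17, 18, 19, 21; their raw sum = 27.
Each reversal replaces raw with 5 − raw, changing the total by 5 − 2·raw per item.
Total = 50 + 13·5 − 2·27 = 50 + 65 − 54 = 61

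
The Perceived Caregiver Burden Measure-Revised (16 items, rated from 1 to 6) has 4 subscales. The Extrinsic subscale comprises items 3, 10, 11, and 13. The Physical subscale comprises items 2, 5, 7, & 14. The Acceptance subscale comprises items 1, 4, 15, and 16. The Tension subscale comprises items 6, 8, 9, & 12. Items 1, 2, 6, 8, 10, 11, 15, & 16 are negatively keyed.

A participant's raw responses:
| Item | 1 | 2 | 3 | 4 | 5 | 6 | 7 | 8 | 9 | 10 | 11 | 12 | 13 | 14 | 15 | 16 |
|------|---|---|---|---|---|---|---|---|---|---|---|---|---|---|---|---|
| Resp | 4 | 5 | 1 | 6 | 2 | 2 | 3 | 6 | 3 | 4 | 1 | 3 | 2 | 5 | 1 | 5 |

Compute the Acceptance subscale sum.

17

Acceptance items: 1, 4, 15, 16.
Of these, items 1, 15, & 16 are negatively keyed; reversed = (1+6) − raw = 7 − raw.
  item 1: 7 − 4 = 3
  item 4: 6
  item 15: 7 − 1 = 6
  item 16: 7 − 5 = 2
Sum = 3 + 6 + 6 + 2 = 17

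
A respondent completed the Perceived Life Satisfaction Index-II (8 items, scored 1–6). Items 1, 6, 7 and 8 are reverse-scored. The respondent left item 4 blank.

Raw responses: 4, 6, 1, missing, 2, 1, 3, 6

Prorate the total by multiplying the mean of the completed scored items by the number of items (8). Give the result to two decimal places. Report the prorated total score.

26.29

Reverse-coded (reverse-coded value = 7 − response):
  item 1: 7 − 4 = 3
  item 6: 7 − 1 = 6
  item 7: 7 − 3 = 4
  item 8: 7 − 6 = 1
Completed scored items (7 of 8): 3, 6, 1, 2, 6, 4, 1; sum = 23.
Person mean = 23 / 7 ≈ 3.2857
Prorated total = (23 / 7) × 8 = 26.29 (to 2 dp)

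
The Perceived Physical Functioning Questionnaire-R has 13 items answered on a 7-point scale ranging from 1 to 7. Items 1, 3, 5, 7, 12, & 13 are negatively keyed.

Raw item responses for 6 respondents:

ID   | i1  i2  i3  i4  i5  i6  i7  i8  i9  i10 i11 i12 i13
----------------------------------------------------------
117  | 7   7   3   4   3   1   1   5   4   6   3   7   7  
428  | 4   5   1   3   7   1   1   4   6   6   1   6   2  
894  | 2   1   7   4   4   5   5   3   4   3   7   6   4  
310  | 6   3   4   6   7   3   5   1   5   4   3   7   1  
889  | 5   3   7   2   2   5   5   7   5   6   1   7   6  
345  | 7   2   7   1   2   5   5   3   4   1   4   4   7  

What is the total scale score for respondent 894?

47

Respondent 894 raw: 2, 1, 7, 4, 4, 5, 5, 3, 4, 3, 7, 6, 4.
Reverse-coded (on a 1–7 scale, reversed = 8 − raw):
  item 1: 8 − 2 = 6
  item 2: 1
  item 3: 8 − 7 = 1
  item 4: 4
  item 5: 8 − 4 = 4
  item 6: 5
  item 7: 8 − 5 = 3
  item 8: 3
  item 9: 4
  item 10: 3
  item 11: 7
  item 12: 8 − 6 = 2
  item 13: 8 − 4 = 4
Sum = 6 + 1 + 1 + 4 + 4 + 5 + 3 + 3 + 4 + 3 + 7 + 2 + 4 = 47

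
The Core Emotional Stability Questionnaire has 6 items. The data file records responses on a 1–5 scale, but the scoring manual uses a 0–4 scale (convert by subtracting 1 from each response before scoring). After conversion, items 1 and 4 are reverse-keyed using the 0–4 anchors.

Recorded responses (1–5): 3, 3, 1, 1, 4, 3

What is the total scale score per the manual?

13

Convert to 0–4: 2, 2, 0, 0, 3, 2
Reverse-coded (reversed = (0+4) − raw = 4 − raw):
  item 1: 4 − 2 = 2
  item 4: 4 − 0 = 4
Scored: 2, 2, 0, 4, 3, 2
Total = 13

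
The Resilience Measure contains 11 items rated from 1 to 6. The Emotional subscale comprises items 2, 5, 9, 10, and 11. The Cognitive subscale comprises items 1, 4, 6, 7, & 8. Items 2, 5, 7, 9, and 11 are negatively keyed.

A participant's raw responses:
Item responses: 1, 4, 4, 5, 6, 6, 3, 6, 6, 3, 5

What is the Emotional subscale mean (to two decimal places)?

2.00

Emotional items: 2, 5, 9, 10, 11.
Of these, items 2, 5, 9, & 11 are negatively keyed; on a 1–6 scale, reversed = 7 − raw.
  item 2: 7 − 4 = 3
  item 5: 7 − 6 = 1
  item 9: 7 − 6 = 1
  item 10: 3
  item 11: 7 − 5 = 2
Sum = 3 + 1 + 1 + 3 + 2 = 10
Mean = 10 / 5 = 2.00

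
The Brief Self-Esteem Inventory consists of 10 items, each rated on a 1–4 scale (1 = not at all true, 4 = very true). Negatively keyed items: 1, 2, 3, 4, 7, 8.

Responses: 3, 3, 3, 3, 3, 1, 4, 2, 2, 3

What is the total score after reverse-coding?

Raw sum = 27. Negatively keyed items: 1, 2, 3, 4, 7, 8; their raw sum = 18.
Each reversal replaces raw with 5 − raw, changing the total by 5 − 2·raw per item.
Total = 27 + 6·5 − 2·18 = 27 + 30 − 36 = 21

21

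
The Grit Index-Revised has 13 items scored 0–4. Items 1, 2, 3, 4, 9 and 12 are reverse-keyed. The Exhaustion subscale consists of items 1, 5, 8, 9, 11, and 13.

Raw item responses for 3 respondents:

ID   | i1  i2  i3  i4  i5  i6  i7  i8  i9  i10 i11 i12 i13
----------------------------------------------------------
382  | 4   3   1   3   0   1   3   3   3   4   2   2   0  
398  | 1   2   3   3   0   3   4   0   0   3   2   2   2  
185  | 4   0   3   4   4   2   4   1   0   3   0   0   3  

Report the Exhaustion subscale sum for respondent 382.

6

Respondent 382 raw: 4, 3, 1, 3, 0, 1, 3, 3, 3, 4, 2, 2, 0.
Exhaustion items: 1, 5, 8, 9, 11, 13.
Reverse-coded (reversed = (0+4) − raw = 4 − raw):
  item 1: 4 − 4 = 0
  item 5: 0
  item 8: 3
  item 9: 4 − 3 = 1
  item 11: 2
  item 13: 0
Sum = 0 + 0 + 3 + 1 + 2 + 0 = 6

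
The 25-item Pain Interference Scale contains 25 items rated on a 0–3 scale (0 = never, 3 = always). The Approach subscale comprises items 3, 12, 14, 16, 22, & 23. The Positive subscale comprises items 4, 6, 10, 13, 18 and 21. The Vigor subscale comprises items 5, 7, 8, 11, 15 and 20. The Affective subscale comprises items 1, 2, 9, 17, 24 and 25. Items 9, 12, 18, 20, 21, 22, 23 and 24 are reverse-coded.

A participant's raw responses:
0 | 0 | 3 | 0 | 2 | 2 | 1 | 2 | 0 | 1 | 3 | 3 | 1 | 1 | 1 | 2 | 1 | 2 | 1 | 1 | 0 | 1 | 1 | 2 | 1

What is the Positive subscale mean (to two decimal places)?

Positive items: 4, 6, 10, 13, 18, 21.
Of these, items 18 and 21 are reverse-coded; reverse-coded value = 3 − response.
  item 4: 0
  item 6: 2
  item 10: 1
  item 13: 1
  item 18: 3 − 2 = 1
  item 21: 3 − 0 = 3
Sum = 0 + 2 + 1 + 1 + 1 + 3 = 8
Mean = 8 / 6 = 1.33

1.33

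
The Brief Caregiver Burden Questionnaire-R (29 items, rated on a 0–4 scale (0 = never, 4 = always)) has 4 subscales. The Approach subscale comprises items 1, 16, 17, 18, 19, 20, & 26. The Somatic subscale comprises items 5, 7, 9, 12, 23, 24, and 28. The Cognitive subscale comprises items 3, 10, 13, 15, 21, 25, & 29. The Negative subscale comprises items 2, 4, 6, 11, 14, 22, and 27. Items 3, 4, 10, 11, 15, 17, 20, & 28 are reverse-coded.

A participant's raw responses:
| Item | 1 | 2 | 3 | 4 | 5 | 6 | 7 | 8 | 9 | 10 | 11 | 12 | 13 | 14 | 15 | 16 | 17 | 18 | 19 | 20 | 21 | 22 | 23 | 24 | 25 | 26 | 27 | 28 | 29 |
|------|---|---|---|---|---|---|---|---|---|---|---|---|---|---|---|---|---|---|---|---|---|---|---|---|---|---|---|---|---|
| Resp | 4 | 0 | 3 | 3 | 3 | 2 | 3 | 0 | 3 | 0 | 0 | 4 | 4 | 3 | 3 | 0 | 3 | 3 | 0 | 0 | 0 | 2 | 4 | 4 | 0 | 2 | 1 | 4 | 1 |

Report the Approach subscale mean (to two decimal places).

Approach items: 1, 16, 17, 18, 19, 20, 26.
Of these, items 17 & 20 are reverse-coded; reversed = (0+4) − raw = 4 − raw.
  item 1: 4
  item 16: 0
  item 17: 4 − 3 = 1
  item 18: 3
  item 19: 0
  item 20: 4 − 0 = 4
  item 26: 2
Sum = 4 + 0 + 1 + 3 + 0 + 4 + 2 = 14
Mean = 14 / 7 = 2.00

2.00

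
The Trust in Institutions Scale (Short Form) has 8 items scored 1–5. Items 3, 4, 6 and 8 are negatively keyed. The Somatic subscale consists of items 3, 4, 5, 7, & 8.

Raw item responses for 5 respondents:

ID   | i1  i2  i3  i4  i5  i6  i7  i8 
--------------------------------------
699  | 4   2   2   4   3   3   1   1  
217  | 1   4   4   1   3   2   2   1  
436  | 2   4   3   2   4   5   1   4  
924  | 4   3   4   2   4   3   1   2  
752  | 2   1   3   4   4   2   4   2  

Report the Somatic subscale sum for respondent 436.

Respondent 436 raw: 2, 4, 3, 2, 4, 5, 1, 4.
Somatic items: 3, 4, 5, 7, 8.
Reverse-coded (reverse-coded value = 6 − response):
  item 3: 6 − 3 = 3
  item 4: 6 − 2 = 4
  item 5: 4
  item 7: 1
  item 8: 6 − 4 = 2
Sum = 3 + 4 + 4 + 1 + 2 = 14

14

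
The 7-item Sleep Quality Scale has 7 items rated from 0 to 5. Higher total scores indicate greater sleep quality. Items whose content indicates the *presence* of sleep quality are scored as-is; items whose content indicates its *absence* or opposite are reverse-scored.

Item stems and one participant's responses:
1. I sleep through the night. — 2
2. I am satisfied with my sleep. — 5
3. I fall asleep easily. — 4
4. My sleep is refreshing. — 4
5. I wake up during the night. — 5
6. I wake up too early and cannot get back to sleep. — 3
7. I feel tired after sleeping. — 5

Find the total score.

17

Items 5, 6, 7 describe the absence/opposite of sleep quality → reverse-score.
reversed = (0+5) − raw = 5 − raw.
  item 1: 2
  item 2: 5
  item 3: 4
  item 4: 4
  item 5: 5 − 5 = 0
  item 6: 5 − 3 = 2
  item 7: 5 − 5 = 0
Total = 2 + 5 + 4 + 4 + 0 + 2 + 0 = 17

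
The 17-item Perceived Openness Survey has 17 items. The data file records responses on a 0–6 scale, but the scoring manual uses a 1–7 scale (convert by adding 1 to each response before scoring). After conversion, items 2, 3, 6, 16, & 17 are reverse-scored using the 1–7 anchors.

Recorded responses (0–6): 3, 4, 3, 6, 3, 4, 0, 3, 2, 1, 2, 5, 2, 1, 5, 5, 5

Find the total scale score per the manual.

59

Convert to 1–7: 4, 5, 4, 7, 4, 5, 1, 4, 3, 2, 3, 6, 3, 2, 6, 6, 6
Reverse-coded (reversed = (1+7) − raw = 8 − raw):
  item 2: 8 − 5 = 3
  item 3: 8 − 4 = 4
  item 6: 8 − 5 = 3
  item 16: 8 − 6 = 2
  item 17: 8 − 6 = 2
Scored: 4, 3, 4, 7, 4, 3, 1, 4, 3, 2, 3, 6, 3, 2, 6, 2, 2
Total = 59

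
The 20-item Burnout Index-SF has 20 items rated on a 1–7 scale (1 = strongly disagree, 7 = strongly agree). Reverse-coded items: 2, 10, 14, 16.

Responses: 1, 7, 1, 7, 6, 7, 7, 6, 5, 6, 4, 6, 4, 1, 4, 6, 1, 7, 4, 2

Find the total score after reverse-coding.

84

Raw sum = 92. Reverse-coded items: 2, 10, 14, 16; their raw sum = 20.
Each reversal replaces raw with 8 − raw, changing the total by 8 − 2·raw per item.
Total = 92 + 4·8 − 2·20 = 92 + 32 − 40 = 84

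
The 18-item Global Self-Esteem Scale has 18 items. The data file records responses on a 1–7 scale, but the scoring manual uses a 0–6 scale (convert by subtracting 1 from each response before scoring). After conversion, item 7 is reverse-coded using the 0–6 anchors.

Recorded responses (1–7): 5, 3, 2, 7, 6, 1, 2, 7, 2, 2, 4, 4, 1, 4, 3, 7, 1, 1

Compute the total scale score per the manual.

48

Convert to 0–6: 4, 2, 1, 6, 5, 0, 1, 6, 1, 1, 3, 3, 0, 3, 2, 6, 0, 0
Reverse-coded (reversed = (0+6) − raw = 6 − raw):
  item 7: 6 − 1 = 5
Scored: 4, 2, 1, 6, 5, 0, 5, 6, 1, 1, 3, 3, 0, 3, 2, 6, 0, 0
Total = 48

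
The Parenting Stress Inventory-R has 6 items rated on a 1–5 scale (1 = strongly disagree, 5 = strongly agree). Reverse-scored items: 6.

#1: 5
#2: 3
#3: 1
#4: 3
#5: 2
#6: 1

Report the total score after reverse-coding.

Reversing item 6 with 6 − raw:
Total = 5 + 3 + 1 + 3 + 2 + (6−1)
      = 5 + 3 + 1 + 3 + 2 + 5 = 19

19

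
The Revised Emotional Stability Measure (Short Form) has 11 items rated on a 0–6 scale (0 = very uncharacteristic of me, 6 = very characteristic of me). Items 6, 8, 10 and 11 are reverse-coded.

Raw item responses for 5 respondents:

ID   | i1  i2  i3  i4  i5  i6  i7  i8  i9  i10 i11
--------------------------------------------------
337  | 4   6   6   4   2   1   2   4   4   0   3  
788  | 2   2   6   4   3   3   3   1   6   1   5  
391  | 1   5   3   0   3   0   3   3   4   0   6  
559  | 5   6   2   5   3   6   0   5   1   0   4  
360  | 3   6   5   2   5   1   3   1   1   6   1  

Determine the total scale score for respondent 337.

44

Respondent 337 raw: 4, 6, 6, 4, 2, 1, 2, 4, 4, 0, 3.
Reverse-coded (reverse-coded value = 6 − response):
  item 1: 4
  item 2: 6
  item 3: 6
  item 4: 4
  item 5: 2
  item 6: 6 − 1 = 5
  item 7: 2
  item 8: 6 − 4 = 2
  item 9: 4
  item 10: 6 − 0 = 6
  item 11: 6 − 3 = 3
Sum = 4 + 6 + 6 + 4 + 2 + 5 + 2 + 2 + 4 + 6 + 3 = 44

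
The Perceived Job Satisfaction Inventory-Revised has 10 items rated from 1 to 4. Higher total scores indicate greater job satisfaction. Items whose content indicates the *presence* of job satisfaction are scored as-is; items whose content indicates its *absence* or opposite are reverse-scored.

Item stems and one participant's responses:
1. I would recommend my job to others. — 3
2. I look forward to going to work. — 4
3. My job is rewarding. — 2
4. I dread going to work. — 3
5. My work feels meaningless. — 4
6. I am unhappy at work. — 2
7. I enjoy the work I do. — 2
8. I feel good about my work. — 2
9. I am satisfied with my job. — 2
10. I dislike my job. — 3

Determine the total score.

23

Items 4, 5, 6, 10 describe the absence/opposite of job satisfaction → reverse-score.
reverse-coded value = 5 − response.
  item 1: 3
  item 2: 4
  item 3: 2
  item 4: 5 − 3 = 2
  item 5: 5 − 4 = 1
  item 6: 5 − 2 = 3
  item 7: 2
  item 8: 2
  item 9: 2
  item 10: 5 − 3 = 2
Total = 3 + 4 + 2 + 2 + 1 + 3 + 2 + 2 + 2 + 2 = 23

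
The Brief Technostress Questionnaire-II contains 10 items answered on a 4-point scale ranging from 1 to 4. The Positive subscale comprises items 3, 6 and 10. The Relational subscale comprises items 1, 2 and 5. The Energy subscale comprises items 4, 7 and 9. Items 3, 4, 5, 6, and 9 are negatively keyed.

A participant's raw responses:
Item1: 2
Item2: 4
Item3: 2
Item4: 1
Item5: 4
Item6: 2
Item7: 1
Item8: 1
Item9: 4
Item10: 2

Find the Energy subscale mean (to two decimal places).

2.00

Energy items: 4, 7, 9.
Of these, items 4 & 9 are negatively keyed; on a 1–4 scale, reversed = 5 − raw.
  item 4: 5 − 1 = 4
  item 7: 1
  item 9: 5 − 4 = 1
Sum = 4 + 1 + 1 = 6
Mean = 6 / 3 = 2.00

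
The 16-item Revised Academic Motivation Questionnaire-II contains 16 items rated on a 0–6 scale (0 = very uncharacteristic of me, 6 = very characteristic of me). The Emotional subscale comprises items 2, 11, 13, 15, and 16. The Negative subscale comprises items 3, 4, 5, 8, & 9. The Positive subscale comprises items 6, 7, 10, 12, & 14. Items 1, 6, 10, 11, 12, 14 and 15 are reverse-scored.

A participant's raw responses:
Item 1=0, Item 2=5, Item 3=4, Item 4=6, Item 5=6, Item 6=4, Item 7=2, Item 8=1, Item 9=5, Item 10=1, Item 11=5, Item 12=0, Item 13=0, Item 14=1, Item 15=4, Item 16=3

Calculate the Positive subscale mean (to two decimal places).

Positive items: 6, 7, 10, 12, 14.
Of these, items 6, 10, 12, & 14 are reverse-scored; reverse-coded value = 6 − response.
  item 6: 6 − 4 = 2
  item 7: 2
  item 10: 6 − 1 = 5
  item 12: 6 − 0 = 6
  item 14: 6 − 1 = 5
Sum = 2 + 2 + 5 + 6 + 5 = 20
Mean = 20 / 5 = 4.00

4.00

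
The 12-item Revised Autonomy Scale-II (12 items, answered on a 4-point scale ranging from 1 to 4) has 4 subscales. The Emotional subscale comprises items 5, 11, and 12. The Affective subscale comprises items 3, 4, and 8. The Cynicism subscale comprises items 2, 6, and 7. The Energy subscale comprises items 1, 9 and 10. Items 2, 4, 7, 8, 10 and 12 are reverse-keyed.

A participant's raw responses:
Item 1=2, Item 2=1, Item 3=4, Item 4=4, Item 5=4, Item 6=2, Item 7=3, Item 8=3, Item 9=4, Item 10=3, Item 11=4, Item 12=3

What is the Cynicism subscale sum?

Cynicism items: 2, 6, 7.
Of these, items 2 and 7 are reverse-keyed; reverse-coded value = 5 − response.
  item 2: 5 − 1 = 4
  item 6: 2
  item 7: 5 − 3 = 2
Sum = 4 + 2 + 2 = 8

8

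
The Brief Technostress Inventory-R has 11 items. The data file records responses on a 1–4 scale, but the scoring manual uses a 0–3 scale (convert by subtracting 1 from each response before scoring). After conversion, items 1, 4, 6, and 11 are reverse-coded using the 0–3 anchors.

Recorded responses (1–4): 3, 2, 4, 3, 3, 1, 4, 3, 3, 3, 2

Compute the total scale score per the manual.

22

Convert to 0–3: 2, 1, 3, 2, 2, 0, 3, 2, 2, 2, 1
Reverse-coded (reverse-coded value = 3 − response):
  item 1: 3 − 2 = 1
  item 4: 3 − 2 = 1
  item 6: 3 − 0 = 3
  item 11: 3 − 1 = 2
Scored: 1, 1, 3, 1, 2, 3, 3, 2, 2, 2, 2
Total = 22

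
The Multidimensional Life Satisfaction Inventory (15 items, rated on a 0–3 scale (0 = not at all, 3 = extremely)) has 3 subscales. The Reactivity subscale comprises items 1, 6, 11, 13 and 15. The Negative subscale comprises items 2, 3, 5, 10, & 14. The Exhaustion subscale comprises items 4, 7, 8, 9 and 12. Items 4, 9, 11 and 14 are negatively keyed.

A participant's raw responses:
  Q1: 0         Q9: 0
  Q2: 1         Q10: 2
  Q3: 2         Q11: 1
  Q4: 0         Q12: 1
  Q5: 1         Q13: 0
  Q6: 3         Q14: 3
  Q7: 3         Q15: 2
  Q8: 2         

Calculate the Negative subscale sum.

6

Negative items: 2, 3, 5, 10, 14.
Of these, item 14 is negatively keyed; reversed = (0+3) − raw = 3 − raw.
  item 2: 1
  item 3: 2
  item 5: 1
  item 10: 2
  item 14: 3 − 3 = 0
Sum = 1 + 2 + 1 + 2 + 0 = 6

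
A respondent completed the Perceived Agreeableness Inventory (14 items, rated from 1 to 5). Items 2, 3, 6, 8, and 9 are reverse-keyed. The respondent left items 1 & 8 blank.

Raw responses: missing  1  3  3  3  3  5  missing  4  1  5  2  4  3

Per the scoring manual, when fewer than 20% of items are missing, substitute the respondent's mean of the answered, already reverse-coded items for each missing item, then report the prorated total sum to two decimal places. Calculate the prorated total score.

45.50

Reverse-coded (reversed = (1+5) − raw = 6 − raw):
  item 2: 6 − 1 = 5
  item 3: 6 − 3 = 3
  item 6: 6 − 3 = 3
  item 9: 6 − 4 = 2
Completed scored items (12 of 14): 5, 3, 3, 3, 3, 5, 2, 1, 5, 2, 4, 3; sum = 39.
Person mean = 39 / 12 ≈ 3.2500
Prorated total = (39 / 12) × 14 = 45.50 (to 2 dp)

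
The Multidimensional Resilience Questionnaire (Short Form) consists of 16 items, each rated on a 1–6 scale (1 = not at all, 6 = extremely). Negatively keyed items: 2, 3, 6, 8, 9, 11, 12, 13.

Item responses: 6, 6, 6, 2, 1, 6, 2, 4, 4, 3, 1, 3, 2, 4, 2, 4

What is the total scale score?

Reversing items 2, 3, 6, 8, 9, 11, 12 and 13 with 7 − raw:
Total = 6 + (7−6) + (7−6) + 2 + 1 + (7−6) + 2 + (7−4) + (7−4) + 3 + (7−1) + (7−3) + (7−2) + 4 + 2 + 4
      = 6 + 1 + 1 + 2 + 1 + 1 + 2 + 3 + 3 + 3 + 6 + 4 + 5 + 4 + 2 + 4 = 48

48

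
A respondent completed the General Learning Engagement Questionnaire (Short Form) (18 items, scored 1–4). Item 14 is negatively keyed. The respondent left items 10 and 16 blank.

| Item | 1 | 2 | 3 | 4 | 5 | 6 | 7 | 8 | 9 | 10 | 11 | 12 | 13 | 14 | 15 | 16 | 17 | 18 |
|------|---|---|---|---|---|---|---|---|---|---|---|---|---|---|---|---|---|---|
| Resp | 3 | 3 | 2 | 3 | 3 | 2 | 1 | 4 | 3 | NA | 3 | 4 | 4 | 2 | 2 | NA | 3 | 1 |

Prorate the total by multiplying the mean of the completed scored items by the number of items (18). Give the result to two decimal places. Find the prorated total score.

49.50

Reverse-coded (reverse-coded value = 5 − response):
  item 14: 5 − 2 = 3
Completed scored items (16 of 18): 3, 3, 2, 3, 3, 2, 1, 4, 3, 3, 4, 4, 3, 2, 3, 1; sum = 44.
Person mean = 44 / 16 ≈ 2.7500
Prorated total = (44 / 16) × 18 = 49.50 (to 2 dp)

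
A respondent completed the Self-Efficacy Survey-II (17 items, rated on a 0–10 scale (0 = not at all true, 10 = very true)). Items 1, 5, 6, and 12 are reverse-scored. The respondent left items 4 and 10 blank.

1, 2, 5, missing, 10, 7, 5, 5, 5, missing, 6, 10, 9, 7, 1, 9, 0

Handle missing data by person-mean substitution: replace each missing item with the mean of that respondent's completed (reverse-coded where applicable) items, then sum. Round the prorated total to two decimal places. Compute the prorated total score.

74.80

Reverse-coded (reverse-coded value = 10 − response):
  item 1: 10 − 1 = 9
  item 5: 10 − 10 = 0
  item 6: 10 − 7 = 3
  item 12: 10 − 10 = 0
Completed scored items (15 of 17): 9, 2, 5, 0, 3, 5, 5, 5, 6, 0, 9, 7, 1, 9, 0; sum = 66.
Person mean = 66 / 15 ≈ 4.4000
Prorated total = (66 / 15) × 17 = 74.80 (to 2 dp)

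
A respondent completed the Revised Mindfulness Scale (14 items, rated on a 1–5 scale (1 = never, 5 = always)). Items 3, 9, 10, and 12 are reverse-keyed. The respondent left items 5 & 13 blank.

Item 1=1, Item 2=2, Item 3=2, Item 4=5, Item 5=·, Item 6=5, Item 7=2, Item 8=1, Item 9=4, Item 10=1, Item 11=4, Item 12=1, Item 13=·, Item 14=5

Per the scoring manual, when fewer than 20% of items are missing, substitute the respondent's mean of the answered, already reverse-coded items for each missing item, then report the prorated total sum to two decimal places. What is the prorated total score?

Reverse-coded (on a 1–5 scale, reversed = 6 − raw):
  item 3: 6 − 2 = 4
  item 9: 6 − 4 = 2
  item 10: 6 − 1 = 5
  item 12: 6 − 1 = 5
Completed scored items (12 of 14): 1, 2, 4, 5, 5, 2, 1, 2, 5, 4, 5, 5; sum = 41.
Person mean = 41 / 12 ≈ 3.4167
Prorated total = (41 / 12) × 14 = 47.83 (to 2 dp)

47.83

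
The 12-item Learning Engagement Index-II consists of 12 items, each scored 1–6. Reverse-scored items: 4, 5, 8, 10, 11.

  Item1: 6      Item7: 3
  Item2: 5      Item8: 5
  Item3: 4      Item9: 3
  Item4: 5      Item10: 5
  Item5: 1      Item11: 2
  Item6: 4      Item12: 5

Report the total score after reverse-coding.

Reversing items 4, 5, 8, 10, and 11 with 7 − raw:
Total = 6 + 5 + 4 + (7−5) + (7−1) + 4 + 3 + (7−5) + 3 + (7−5) + (7−2) + 5
      = 6 + 5 + 4 + 2 + 6 + 4 + 3 + 2 + 3 + 2 + 5 + 5 = 47

47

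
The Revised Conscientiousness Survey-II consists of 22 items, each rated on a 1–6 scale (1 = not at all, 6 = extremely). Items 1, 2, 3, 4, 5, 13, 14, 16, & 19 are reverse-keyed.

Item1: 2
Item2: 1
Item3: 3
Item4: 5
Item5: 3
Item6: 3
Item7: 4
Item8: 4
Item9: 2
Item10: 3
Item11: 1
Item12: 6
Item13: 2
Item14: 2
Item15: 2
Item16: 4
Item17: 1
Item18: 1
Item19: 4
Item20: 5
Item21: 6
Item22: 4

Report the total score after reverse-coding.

Apply reverse scoring (reversed = (1+6) − raw = 7 − raw):
  item 1: 7 − 2 = 5
  item 2: 7 − 1 = 6
  item 3: 7 − 3 = 4
  item 4: 7 − 5 = 2
  item 5: 7 − 3 = 4
  item 13: 7 − 2 = 5
  item 14: 7 − 2 = 5
  item 16: 7 − 4 = 3
  item 19: 7 − 4 = 3
Scored responses: 5, 6, 4, 2, 4, 3, 4, 4, 2, 3, 1, 6, 5, 5, 2, 3, 1, 1, 3, 5, 6, 4
Total = 5 + 6 + 4 + 2 + 4 + 3 + 4 + 4 + 2 + 3 + 1 + 6 + 5 + 5 + 2 + 3 + 1 + 1 + 3 + 5 + 6 + 4 = 79

79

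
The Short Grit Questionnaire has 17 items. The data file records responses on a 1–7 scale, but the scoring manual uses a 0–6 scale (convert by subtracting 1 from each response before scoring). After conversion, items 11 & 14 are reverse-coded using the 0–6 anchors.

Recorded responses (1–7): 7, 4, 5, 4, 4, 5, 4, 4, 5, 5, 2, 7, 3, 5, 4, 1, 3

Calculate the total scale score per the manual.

57

Convert to 0–6: 6, 3, 4, 3, 3, 4, 3, 3, 4, 4, 1, 6, 2, 4, 3, 0, 2
Reverse-coded (on a 0–6 scale, reversed = 6 − raw):
  item 11: 6 − 1 = 5
  item 14: 6 − 4 = 2
Scored: 6, 3, 4, 3, 3, 4, 3, 3, 4, 4, 5, 6, 2, 2, 3, 0, 2
Total = 57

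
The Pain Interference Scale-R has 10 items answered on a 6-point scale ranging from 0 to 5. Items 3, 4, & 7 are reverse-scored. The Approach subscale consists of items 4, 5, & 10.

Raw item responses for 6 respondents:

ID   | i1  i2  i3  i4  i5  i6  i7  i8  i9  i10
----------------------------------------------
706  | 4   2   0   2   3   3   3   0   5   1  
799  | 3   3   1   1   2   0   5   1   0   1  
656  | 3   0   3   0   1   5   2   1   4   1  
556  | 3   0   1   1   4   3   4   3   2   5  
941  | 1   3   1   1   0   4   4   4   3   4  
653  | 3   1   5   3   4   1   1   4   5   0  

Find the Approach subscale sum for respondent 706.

Respondent 706 raw: 4, 2, 0, 2, 3, 3, 3, 0, 5, 1.
Approach items: 4, 5, 10.
Reverse-coded (reversed = (0+5) − raw = 5 − raw):
  item 4: 5 − 2 = 3
  item 5: 3
  item 10: 1
Sum = 3 + 3 + 1 = 7

7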